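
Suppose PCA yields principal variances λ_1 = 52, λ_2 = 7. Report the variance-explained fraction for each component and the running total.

Step 1 — total variance = trace(Sigma) = Σ λ_i = 52 + 7 = 59.

Step 2 — fraction explained by component i = λ_i / Σ λ:
  PC1: 52/59 = 0.8814
  PC2: 7/59 = 0.1186

Step 3 — cumulative fraction after k components = (λ_1 + ... + λ_k) / Σ λ:
  k = 1: 52/59 = 0.8814
  k = 2: (52 + 7)/59 = 59/59 = 1

Summary (fraction, with percent):

explained: PC1 0.8814 (88.14%), PC2 0.1186 (11.86%);  cumulative: 0.8814, 1


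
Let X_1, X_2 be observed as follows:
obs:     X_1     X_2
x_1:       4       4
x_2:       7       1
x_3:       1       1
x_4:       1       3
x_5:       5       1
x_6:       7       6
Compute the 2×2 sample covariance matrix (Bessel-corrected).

Step 1 — column means:
  mean(X_1) = (4 + 7 + 1 + 1 + 5 + 7) / 6 = 25/6 = 4.1667
  mean(X_2) = (4 + 1 + 1 + 3 + 1 + 6) / 6 = 16/6 = 2.6667

Step 2 — sample covariance S[i,j] = (1/(n-1)) · Σ_k (x_{k,i} - mean_i) · (x_{k,j} - mean_j), with n-1 = 5.
  S[X_1,X_1] = ((-0.1667)·(-0.1667) + (2.8333)·(2.8333) + (-3.1667)·(-3.1667) + (-3.1667)·(-3.1667) + (0.8333)·(0.8333) + (2.8333)·(2.8333)) / 5 = 36.8333/5 = 7.3667
  S[X_1,X_2] = ((-0.1667)·(1.3333) + (2.8333)·(-1.6667) + (-3.1667)·(-1.6667) + (-3.1667)·(0.3333) + (0.8333)·(-1.6667) + (2.8333)·(3.3333)) / 5 = 7.3333/5 = 1.4667
  S[X_2,X_2] = ((1.3333)·(1.3333) + (-1.6667)·(-1.6667) + (-1.6667)·(-1.6667) + (0.3333)·(0.3333) + (-1.6667)·(-1.6667) + (3.3333)·(3.3333)) / 5 = 21.3333/5 = 4.2667

S is symmetric (S[j,i] = S[i,j]). Assembling:

S = [[7.3667, 1.4667],
 [1.4667, 4.2667]]


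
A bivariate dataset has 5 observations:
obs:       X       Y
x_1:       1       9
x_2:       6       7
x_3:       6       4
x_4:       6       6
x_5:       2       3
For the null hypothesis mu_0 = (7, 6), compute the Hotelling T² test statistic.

Step 1 — sample mean vector:
  mean(X) = (1 + 6 + 6 + 6 + 2) / 5 = 21/5 = 4.2
  mean(Y) = (9 + 7 + 4 + 6 + 3) / 5 = 29/5 = 5.8
  x̄ = (4.2, 5.8),  deviation x̄ - mu_0 = (4.2, 5.8) - (7, 6) = (-2.8, -0.2).

Step 2 — sample covariance matrix, S[i,j] = (1/(n-1)) · Σ_k (x_{k,i} - mean_i) · (x_{k,j} - mean_j), divisor n-1 = 4:
  S[X,X] = ((-3.2)·(-3.2) + (1.8)·(1.8) + (1.8)·(1.8) + (1.8)·(1.8) + (-2.2)·(-2.2)) / 4 = 24.8/4 = 6.2
  S[X,Y] = ((-3.2)·(3.2) + (1.8)·(1.2) + (1.8)·(-1.8) + (1.8)·(0.2) + (-2.2)·(-2.8)) / 4 = -4.8/4 = -1.2
  S[Y,Y] = ((3.2)·(3.2) + (1.2)·(1.2) + (-1.8)·(-1.8) + (0.2)·(0.2) + (-2.8)·(-2.8)) / 4 = 22.8/4 = 5.7
  S = [[6.2, -1.2],
 [-1.2, 5.7]].

Step 3 — invert S. det(S) = 6.2·5.7 - (-1.2)² = 33.9.
  S^{-1} = (1/det) · [[d, -b], [-b, a]] = [[0.1681, 0.0354],
 [0.0354, 0.1829]].

Step 4 — quadratic form (x̄ - mu_0)^T · S^{-1} · (x̄ - mu_0):
  S^{-1} · (x̄ - mu_0) = (-0.4779, -0.1357),
  (x̄ - mu_0)^T · [...] = (-2.8)·(-0.4779) + (-0.2)·(-0.1357) = 1.3652.

Step 5 — scale by n: T² = 5 · 1.3652 = 6.826.

T² ≈ 6.826


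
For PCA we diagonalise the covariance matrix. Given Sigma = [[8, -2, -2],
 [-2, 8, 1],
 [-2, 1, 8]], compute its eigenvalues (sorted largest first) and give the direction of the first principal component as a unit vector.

Step 1 — characteristic polynomial p(λ) = det(λI - Sigma) = λ³ - tr·λ² + c_1·λ - det, where tr = trace, c_1 = sum of the principal 2×2 minors, det = det(Sigma):
  tr = 8 + 8 + 8 = 24,
  c_1 = (8·8 - (-2)²) + (8·8 - (-2)²) + (8·8 - (1)²) = 60 + 60 + 63 = 183,
  det = 8·(8·8 - (1)²) - (-2)·((-2)·8 - (1)·(-2)) + (-2)·((-2)·(1) - 8·(-2)) = 8·(63) - (-2)·(-14) + (-2)·(14) = 448.
  So p(λ) = λ³ - 24λ² + 183λ - 448.
Step 2 — look for an integer root (rational root theorem: any rational root is an integer divisor of 448). Testing λ = 7:
  p(7) = 343 - 1176 + 1281 - 448 = 0  ✓
  Dividing out (λ - 7): p(λ) = (λ - 7)(λ² - 17λ + 64).
Step 3 — remaining eigenvalues from the quadratic λ² - 17λ + 64 = 0:
  Δ = 17² - 4·64 = 289 - 256 = 33,  λ = (17 ± √33)/2 = (17 ± 5.7446)/2 ≈ 11.3723 or 5.6277.
  Sorted: λ_1 = 11.3723,  λ_2 = 7,  λ_3 = 5.6277  (check: sum = 24 = tr ✓).

Step 4 — unit eigenvector for λ_1 ≈ 11.3723: v spans the null space of (Sigma - λ_1 I), whose rows are
  r_1 = (-3.3723, -2, -2),  r_2 = (-2, -3.3723, 1),  r_3 = (-2, 1, -3.3723).
  v is orthogonal to every row, so take v ∝ r_1 × r_2 = ((-2)·(1) - (-2)·(-3.3723), (-2)·(-2) - (-3.3723)·(1), (-3.3723)·(-3.3723) - (-2)·(-2)) ≈ (-8.7446, 7.3723, 7.3723).
  Rescale (multiply by -1 so the first nonzero entry is positive): u = (8.7446, -7.3723, -7.3723).
  ||u|| = √((8.7446)² + (-7.3723)² + (-7.3723)²) = √(185.1684) ≈ 13.6077,  v_1 = u/||u|| ≈ (0.6426, -0.5418, -0.5418) (||v_1|| = 1).

λ_1 = 11.3723,  λ_2 = 7,  λ_3 = 5.6277;  v_1 ≈ (0.6426, -0.5418, -0.5418)


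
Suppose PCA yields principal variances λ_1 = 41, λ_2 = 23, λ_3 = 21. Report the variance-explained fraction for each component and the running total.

Step 1 — total variance = trace(Sigma) = Σ λ_i = 41 + 23 + 21 = 85.

Step 2 — fraction explained by component i = λ_i / Σ λ:
  PC1: 41/85 = 0.4824
  PC2: 23/85 = 0.2706
  PC3: 21/85 = 0.2471

Step 3 — cumulative fraction after k components = (λ_1 + ... + λ_k) / Σ λ:
  k = 1: 41/85 = 0.4824
  k = 2: (41 + 23)/85 = 64/85 = 0.7529
  k = 3: (41 + 23 + 21)/85 = 85/85 = 1

Summary (fraction, with percent):

explained: PC1 0.4824 (48.24%), PC2 0.2706 (27.06%), PC3 0.2471 (24.71%);  cumulative: 0.4824, 0.7529, 1


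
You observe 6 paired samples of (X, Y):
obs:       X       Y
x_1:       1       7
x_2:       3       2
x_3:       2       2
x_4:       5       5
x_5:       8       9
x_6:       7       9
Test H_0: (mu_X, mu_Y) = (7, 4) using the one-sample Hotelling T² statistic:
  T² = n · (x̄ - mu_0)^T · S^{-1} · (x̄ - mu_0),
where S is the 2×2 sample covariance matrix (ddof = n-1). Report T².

Step 1 — sample mean vector:
  mean(X) = (1 + 3 + 2 + 5 + 8 + 7) / 6 = 26/6 = 4.3333
  mean(Y) = (7 + 2 + 2 + 5 + 9 + 9) / 6 = 34/6 = 5.6667
  x̄ = (4.3333, 5.6667),  deviation x̄ - mu_0 = (4.3333, 5.6667) - (7, 4) = (-2.6667, 1.6667).

Step 2 — sample covariance matrix, S[i,j] = (1/(n-1)) · Σ_k (x_{k,i} - mean_i) · (x_{k,j} - mean_j), divisor n-1 = 5:
  S[X,X] = ((-3.3333)·(-3.3333) + (-1.3333)·(-1.3333) + (-2.3333)·(-2.3333) + (0.6667)·(0.6667) + (3.6667)·(3.6667) + (2.6667)·(2.6667)) / 5 = 39.3333/5 = 7.8667
  S[X,Y] = ((-3.3333)·(1.3333) + (-1.3333)·(-3.6667) + (-2.3333)·(-3.6667) + (0.6667)·(-0.6667) + (3.6667)·(3.3333) + (2.6667)·(3.3333)) / 5 = 29.6667/5 = 5.9333
  S[Y,Y] = ((1.3333)·(1.3333) + (-3.6667)·(-3.6667) + (-3.6667)·(-3.6667) + (-0.6667)·(-0.6667) + (3.3333)·(3.3333) + (3.3333)·(3.3333)) / 5 = 51.3333/5 = 10.2667
  S = [[7.8667, 5.9333],
 [5.9333, 10.2667]].

Step 3 — invert S. det(S) = 7.8667·10.2667 - (5.9333)² = 45.56.
  S^{-1} = (1/det) · [[d, -b], [-b, a]] = [[0.2253, -0.1302],
 [-0.1302, 0.1727]].

Step 4 — quadratic form (x̄ - mu_0)^T · S^{-1} · (x̄ - mu_0):
  S^{-1} · (x̄ - mu_0) = (-0.818, 0.6351),
  (x̄ - mu_0)^T · [...] = (-2.6667)·(-0.818) + (1.6667)·(0.6351) = 3.2397.

Step 5 — scale by n: T² = 6 · 3.2397 = 19.4381.

T² ≈ 19.4381


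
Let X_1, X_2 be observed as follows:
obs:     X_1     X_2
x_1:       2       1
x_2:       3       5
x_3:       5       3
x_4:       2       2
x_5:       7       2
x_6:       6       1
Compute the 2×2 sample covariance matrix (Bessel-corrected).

Step 1 — column means:
  mean(X_1) = (2 + 3 + 5 + 2 + 7 + 6) / 6 = 25/6 = 4.1667
  mean(X_2) = (1 + 5 + 3 + 2 + 2 + 1) / 6 = 14/6 = 2.3333

Step 2 — sample covariance S[i,j] = (1/(n-1)) · Σ_k (x_{k,i} - mean_i) · (x_{k,j} - mean_j), with n-1 = 5.
  S[X_1,X_1] = ((-2.1667)·(-2.1667) + (-1.1667)·(-1.1667) + (0.8333)·(0.8333) + (-2.1667)·(-2.1667) + (2.8333)·(2.8333) + (1.8333)·(1.8333)) / 5 = 22.8333/5 = 4.5667
  S[X_1,X_2] = ((-2.1667)·(-1.3333) + (-1.1667)·(2.6667) + (0.8333)·(0.6667) + (-2.1667)·(-0.3333) + (2.8333)·(-0.3333) + (1.8333)·(-1.3333)) / 5 = -2.3333/5 = -0.4667
  S[X_2,X_2] = ((-1.3333)·(-1.3333) + (2.6667)·(2.6667) + (0.6667)·(0.6667) + (-0.3333)·(-0.3333) + (-0.3333)·(-0.3333) + (-1.3333)·(-1.3333)) / 5 = 11.3333/5 = 2.2667

S is symmetric (S[j,i] = S[i,j]). Assembling:

S = [[4.5667, -0.4667],
 [-0.4667, 2.2667]]


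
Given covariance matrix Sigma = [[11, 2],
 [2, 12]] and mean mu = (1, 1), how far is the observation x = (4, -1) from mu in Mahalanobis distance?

Step 1 — centre the observation: (x - mu) = (3, -2).

Step 2 — invert Sigma. det(Sigma) = 11·12 - (2)² = 128.
  Sigma^{-1} = (1/det) · [[d, -b], [-b, a]] = [[0.0938, -0.0156],
 [-0.0156, 0.0859]].

Step 3 — form the quadratic (x - mu)^T · Sigma^{-1} · (x - mu):
  Sigma^{-1} · (x - mu) = (0.3125, -0.2188).
  (x - mu)^T · [Sigma^{-1} · (x - mu)] = (3)·(0.3125) + (-2)·(-0.2188) = 1.375.

Step 4 — take square root: d = √(1.375) ≈ 1.1726.

d(x, mu) = √(1.375) ≈ 1.1726


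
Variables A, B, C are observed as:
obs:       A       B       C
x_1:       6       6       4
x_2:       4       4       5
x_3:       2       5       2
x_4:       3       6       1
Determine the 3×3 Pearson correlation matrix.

Step 1 — column means:
  mean(A) = (6 + 4 + 2 + 3) / 4 = 15/4 = 3.75
  mean(B) = (6 + 4 + 5 + 6) / 4 = 21/4 = 5.25
  mean(C) = (4 + 5 + 2 + 1) / 4 = 12/4 = 3

Step 2 — sample variances and covariances s[i,j] = (1/(n-1)) · Σ_k (x_{k,i} - mean_i) · (x_{k,j} - mean_j), with n-1 = 3:
  s[A,A] = ((2.25)·(2.25) + (0.25)·(0.25) + (-1.75)·(-1.75) + (-0.75)·(-0.75)) / 3 = 8.75/3 = 2.9167
  s[A,B] = ((2.25)·(0.75) + (0.25)·(-1.25) + (-1.75)·(-0.25) + (-0.75)·(0.75)) / 3 = 1.25/3 = 0.4167
  s[A,C] = ((2.25)·(1) + (0.25)·(2) + (-1.75)·(-1) + (-0.75)·(-2)) / 3 = 6/3 = 2
  s[B,B] = ((0.75)·(0.75) + (-1.25)·(-1.25) + (-0.25)·(-0.25) + (0.75)·(0.75)) / 3 = 2.75/3 = 0.9167
  s[B,C] = ((0.75)·(1) + (-1.25)·(2) + (-0.25)·(-1) + (0.75)·(-2)) / 3 = -3/3 = -1
  s[C,C] = ((1)·(1) + (2)·(2) + (-1)·(-1) + (-2)·(-2)) / 3 = 10/3 = 3.3333
  Sample standard deviations s_i = √(s[i,i]):
  s(A) = √(2.9167) = 1.7078
  s(B) = √(0.9167) = 0.9574
  s(C) = √(3.3333) = 1.8257

Step 3 — r_{ij} = s_{ij} / (s_i · s_j):
  r[A,A] = 1 (diagonal).
  r[A,B] = 0.4167 / (1.7078 · 0.9574) = 0.4167 / 1.6351 = 0.2548
  r[A,C] = 2 / (1.7078 · 1.8257) = 2 / 3.118 = 0.6414
  r[B,B] = 1 (diagonal).
  r[B,C] = -1 / (0.9574 · 1.8257) = -1 / 1.748 = -0.5721
  r[C,C] = 1 (diagonal).

R is symmetric with unit diagonal. Assembling:

R = [[1, 0.2548, 0.6414],
 [0.2548, 1, -0.5721],
 [0.6414, -0.5721, 1]]


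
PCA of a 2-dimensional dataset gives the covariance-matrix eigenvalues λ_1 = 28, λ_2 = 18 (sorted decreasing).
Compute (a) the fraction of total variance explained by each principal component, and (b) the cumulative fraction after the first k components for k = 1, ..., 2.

Step 1 — total variance = trace(Sigma) = Σ λ_i = 28 + 18 = 46.

Step 2 — fraction explained by component i = λ_i / Σ λ:
  PC1: 28/46 = 0.6087
  PC2: 18/46 = 0.3913

Step 3 — cumulative fraction after k components = (λ_1 + ... + λ_k) / Σ λ:
  k = 1: 28/46 = 0.6087
  k = 2: (28 + 18)/46 = 46/46 = 1

Summary (fraction, with percent):

explained: PC1 0.6087 (60.87%), PC2 0.3913 (39.13%);  cumulative: 0.6087, 1


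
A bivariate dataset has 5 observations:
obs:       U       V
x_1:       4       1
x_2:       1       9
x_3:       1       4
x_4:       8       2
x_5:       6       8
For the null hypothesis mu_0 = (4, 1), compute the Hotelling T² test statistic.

Step 1 — sample mean vector:
  mean(U) = (4 + 1 + 1 + 8 + 6) / 5 = 20/5 = 4
  mean(V) = (1 + 9 + 4 + 2 + 8) / 5 = 24/5 = 4.8
  x̄ = (4, 4.8),  deviation x̄ - mu_0 = (4, 4.8) - (4, 1) = (0, 3.8).

Step 2 — sample covariance matrix, S[i,j] = (1/(n-1)) · Σ_k (x_{k,i} - mean_i) · (x_{k,j} - mean_j), divisor n-1 = 4:
  S[U,U] = ((0)·(0) + (-3)·(-3) + (-3)·(-3) + (4)·(4) + (2)·(2)) / 4 = 38/4 = 9.5
  S[U,V] = ((0)·(-3.8) + (-3)·(4.2) + (-3)·(-0.8) + (4)·(-2.8) + (2)·(3.2)) / 4 = -15/4 = -3.75
  S[V,V] = ((-3.8)·(-3.8) + (4.2)·(4.2) + (-0.8)·(-0.8) + (-2.8)·(-2.8) + (3.2)·(3.2)) / 4 = 50.8/4 = 12.7
  S = [[9.5, -3.75],
 [-3.75, 12.7]].

Step 3 — invert S. det(S) = 9.5·12.7 - (-3.75)² = 106.5875.
  S^{-1} = (1/det) · [[d, -b], [-b, a]] = [[0.1192, 0.0352],
 [0.0352, 0.0891]].

Step 4 — quadratic form (x̄ - mu_0)^T · S^{-1} · (x̄ - mu_0):
  S^{-1} · (x̄ - mu_0) = (0.1337, 0.3387),
  (x̄ - mu_0)^T · [...] = (0)·(0.1337) + (3.8)·(0.3387) = 1.287.

Step 5 — scale by n: T² = 5 · 1.287 = 6.4351.

T² ≈ 6.4351


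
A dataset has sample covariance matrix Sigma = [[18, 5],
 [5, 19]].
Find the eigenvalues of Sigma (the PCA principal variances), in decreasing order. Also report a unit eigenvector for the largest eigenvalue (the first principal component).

Step 1 — characteristic polynomial of 2×2 Sigma:
  det(Sigma - λI) = λ² - trace · λ + det = 0.
  trace = 18 + 19 = 37, det = 18·19 - (5)² = 317.
Step 2 — discriminant:
  Δ = trace² - 4·det = 1369 - 1268 = 101.
Step 3 — eigenvalues:
  λ = (trace ± √Δ)/2 = (37 ± 10.0499)/2,
  λ_1 = 23.5249,  λ_2 = 13.4751.

Step 4 — unit eigenvector for λ_1: solve (Sigma - λ_1 I)v = 0. First row:
  (18 - 23.5249)·v_x + (5)·v_y = 0, i.e. (-5.5249)·v_x + (5)·v_y = 0,
  so v ∝ (b, λ_1 - a) = (5, 5.5249) = u.
  ||u|| = √((5)² + (5.5249)²) = √(55.5249) ≈ 7.4515,
  v_1 = u/||u|| ≈ (0.671, 0.7415) (||v_1|| = 1).

λ_1 = 23.5249,  λ_2 = 13.4751;  v_1 ≈ (0.671, 0.7415)


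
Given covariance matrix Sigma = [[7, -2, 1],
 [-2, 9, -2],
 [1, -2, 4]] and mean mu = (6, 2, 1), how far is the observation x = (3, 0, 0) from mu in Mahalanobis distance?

Step 1 — centre the observation: (x - mu) = (-3, -2, -1).

Step 2 — invert Sigma (cofactor / det for 3×3, or solve directly):
  Sigma^{-1} = [[0.1546, 0.029, -0.0242],
 [0.029, 0.1304, 0.058],
 [-0.0242, 0.058, 0.285]].

Step 3 — form the quadratic (x - mu)^T · Sigma^{-1} · (x - mu):
  Sigma^{-1} · (x - mu) = (-0.4976, -0.4058, -0.3285).
  (x - mu)^T · [Sigma^{-1} · (x - mu)] = (-3)·(-0.4976) + (-2)·(-0.4058) + (-1)·(-0.3285) = 2.6329.

Step 4 — take square root: d = √(2.6329) ≈ 1.6226.

d(x, mu) = √(2.6329) ≈ 1.6226


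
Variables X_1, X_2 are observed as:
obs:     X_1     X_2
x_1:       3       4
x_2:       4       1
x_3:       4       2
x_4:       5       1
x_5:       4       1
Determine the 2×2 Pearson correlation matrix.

Step 1 — column means:
  mean(X_1) = (3 + 4 + 4 + 5 + 4) / 5 = 20/5 = 4
  mean(X_2) = (4 + 1 + 2 + 1 + 1) / 5 = 9/5 = 1.8

Step 2 — sample variances and covariances s[i,j] = (1/(n-1)) · Σ_k (x_{k,i} - mean_i) · (x_{k,j} - mean_j), with n-1 = 4:
  s[X_1,X_1] = ((-1)·(-1) + (0)·(0) + (0)·(0) + (1)·(1) + (0)·(0)) / 4 = 2/4 = 0.5
  s[X_1,X_2] = ((-1)·(2.2) + (0)·(-0.8) + (0)·(0.2) + (1)·(-0.8) + (0)·(-0.8)) / 4 = -3/4 = -0.75
  s[X_2,X_2] = ((2.2)·(2.2) + (-0.8)·(-0.8) + (0.2)·(0.2) + (-0.8)·(-0.8) + (-0.8)·(-0.8)) / 4 = 6.8/4 = 1.7
  Sample standard deviations s_i = √(s[i,i]):
  s(X_1) = √(0.5) = 0.7071
  s(X_2) = √(1.7) = 1.3038

Step 3 — r_{ij} = s_{ij} / (s_i · s_j):
  r[X_1,X_1] = 1 (diagonal).
  r[X_1,X_2] = -0.75 / (0.7071 · 1.3038) = -0.75 / 0.922 = -0.8135
  r[X_2,X_2] = 1 (diagonal).

R is symmetric with unit diagonal. Assembling:

R = [[1, -0.8135],
 [-0.8135, 1]]


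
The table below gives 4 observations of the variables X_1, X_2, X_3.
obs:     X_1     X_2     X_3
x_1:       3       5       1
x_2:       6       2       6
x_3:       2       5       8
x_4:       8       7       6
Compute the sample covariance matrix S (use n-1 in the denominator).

Step 1 — column means:
  mean(X_1) = (3 + 6 + 2 + 8) / 4 = 19/4 = 4.75
  mean(X_2) = (5 + 2 + 5 + 7) / 4 = 19/4 = 4.75
  mean(X_3) = (1 + 6 + 8 + 6) / 4 = 21/4 = 5.25

Step 2 — sample covariance S[i,j] = (1/(n-1)) · Σ_k (x_{k,i} - mean_i) · (x_{k,j} - mean_j), with n-1 = 3.
  S[X_1,X_1] = ((-1.75)·(-1.75) + (1.25)·(1.25) + (-2.75)·(-2.75) + (3.25)·(3.25)) / 3 = 22.75/3 = 7.5833
  S[X_1,X_2] = ((-1.75)·(0.25) + (1.25)·(-2.75) + (-2.75)·(0.25) + (3.25)·(2.25)) / 3 = 2.75/3 = 0.9167
  S[X_1,X_3] = ((-1.75)·(-4.25) + (1.25)·(0.75) + (-2.75)·(2.75) + (3.25)·(0.75)) / 3 = 3.25/3 = 1.0833
  S[X_2,X_2] = ((0.25)·(0.25) + (-2.75)·(-2.75) + (0.25)·(0.25) + (2.25)·(2.25)) / 3 = 12.75/3 = 4.25
  S[X_2,X_3] = ((0.25)·(-4.25) + (-2.75)·(0.75) + (0.25)·(2.75) + (2.25)·(0.75)) / 3 = -0.75/3 = -0.25
  S[X_3,X_3] = ((-4.25)·(-4.25) + (0.75)·(0.75) + (2.75)·(2.75) + (0.75)·(0.75)) / 3 = 26.75/3 = 8.9167

S is symmetric (S[j,i] = S[i,j]). Assembling:

S = [[7.5833, 0.9167, 1.0833],
 [0.9167, 4.25, -0.25],
 [1.0833, -0.25, 8.9167]]


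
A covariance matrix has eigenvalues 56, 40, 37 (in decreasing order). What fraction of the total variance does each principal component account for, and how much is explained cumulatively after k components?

Step 1 — total variance = trace(Sigma) = Σ λ_i = 56 + 40 + 37 = 133.

Step 2 — fraction explained by component i = λ_i / Σ λ:
  PC1: 56/133 = 0.4211
  PC2: 40/133 = 0.3008
  PC3: 37/133 = 0.2782

Step 3 — cumulative fraction after k components = (λ_1 + ... + λ_k) / Σ λ:
  k = 1: 56/133 = 0.4211
  k = 2: (56 + 40)/133 = 96/133 = 0.7218
  k = 3: (56 + 40 + 37)/133 = 133/133 = 1

Summary (fraction, with percent):

explained: PC1 0.4211 (42.11%), PC2 0.3008 (30.08%), PC3 0.2782 (27.82%);  cumulative: 0.4211, 0.7218, 1


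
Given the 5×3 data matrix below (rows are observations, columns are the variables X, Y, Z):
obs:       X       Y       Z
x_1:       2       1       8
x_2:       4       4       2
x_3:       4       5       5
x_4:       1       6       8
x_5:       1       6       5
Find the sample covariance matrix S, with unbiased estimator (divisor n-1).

Step 1 — column means:
  mean(X) = (2 + 4 + 4 + 1 + 1) / 5 = 12/5 = 2.4
  mean(Y) = (1 + 4 + 5 + 6 + 6) / 5 = 22/5 = 4.4
  mean(Z) = (8 + 2 + 5 + 8 + 5) / 5 = 28/5 = 5.6

Step 2 — sample covariance S[i,j] = (1/(n-1)) · Σ_k (x_{k,i} - mean_i) · (x_{k,j} - mean_j), with n-1 = 4.
  S[X,X] = ((-0.4)·(-0.4) + (1.6)·(1.6) + (1.6)·(1.6) + (-1.4)·(-1.4) + (-1.4)·(-1.4)) / 4 = 9.2/4 = 2.3
  S[X,Y] = ((-0.4)·(-3.4) + (1.6)·(-0.4) + (1.6)·(0.6) + (-1.4)·(1.6) + (-1.4)·(1.6)) / 4 = -2.8/4 = -0.7
  S[X,Z] = ((-0.4)·(2.4) + (1.6)·(-3.6) + (1.6)·(-0.6) + (-1.4)·(2.4) + (-1.4)·(-0.6)) / 4 = -10.2/4 = -2.55
  S[Y,Y] = ((-3.4)·(-3.4) + (-0.4)·(-0.4) + (0.6)·(0.6) + (1.6)·(1.6) + (1.6)·(1.6)) / 4 = 17.2/4 = 4.3
  S[Y,Z] = ((-3.4)·(2.4) + (-0.4)·(-3.6) + (0.6)·(-0.6) + (1.6)·(2.4) + (1.6)·(-0.6)) / 4 = -4.2/4 = -1.05
  S[Z,Z] = ((2.4)·(2.4) + (-3.6)·(-3.6) + (-0.6)·(-0.6) + (2.4)·(2.4) + (-0.6)·(-0.6)) / 4 = 25.2/4 = 6.3

S is symmetric (S[j,i] = S[i,j]). Assembling:

S = [[2.3, -0.7, -2.55],
 [-0.7, 4.3, -1.05],
 [-2.55, -1.05, 6.3]]


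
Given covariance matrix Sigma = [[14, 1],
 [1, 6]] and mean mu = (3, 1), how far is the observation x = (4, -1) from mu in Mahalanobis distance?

Step 1 — centre the observation: (x - mu) = (1, -2).

Step 2 — invert Sigma. det(Sigma) = 14·6 - (1)² = 83.
  Sigma^{-1} = (1/det) · [[d, -b], [-b, a]] = [[0.0723, -0.012],
 [-0.012, 0.1687]].

Step 3 — form the quadratic (x - mu)^T · Sigma^{-1} · (x - mu):
  Sigma^{-1} · (x - mu) = (0.0964, -0.3494).
  (x - mu)^T · [Sigma^{-1} · (x - mu)] = (1)·(0.0964) + (-2)·(-0.3494) = 0.7952.

Step 4 — take square root: d = √(0.7952) ≈ 0.8917.

d(x, mu) = √(0.7952) ≈ 0.8917


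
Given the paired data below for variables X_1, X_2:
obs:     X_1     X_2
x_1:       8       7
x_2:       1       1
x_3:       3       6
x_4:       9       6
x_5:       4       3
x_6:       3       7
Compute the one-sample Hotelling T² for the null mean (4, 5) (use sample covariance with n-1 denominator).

Step 1 — sample mean vector:
  mean(X_1) = (8 + 1 + 3 + 9 + 4 + 3) / 6 = 28/6 = 4.6667
  mean(X_2) = (7 + 1 + 6 + 6 + 3 + 7) / 6 = 30/6 = 5
  x̄ = (4.6667, 5),  deviation x̄ - mu_0 = (4.6667, 5) - (4, 5) = (0.6667, 0).

Step 2 — sample covariance matrix, S[i,j] = (1/(n-1)) · Σ_k (x_{k,i} - mean_i) · (x_{k,j} - mean_j), divisor n-1 = 5:
  S[X_1,X_1] = ((3.3333)·(3.3333) + (-3.6667)·(-3.6667) + (-1.6667)·(-1.6667) + (4.3333)·(4.3333) + (-0.6667)·(-0.6667) + (-1.6667)·(-1.6667)) / 5 = 49.3333/5 = 9.8667
  S[X_1,X_2] = ((3.3333)·(2) + (-3.6667)·(-4) + (-1.6667)·(1) + (4.3333)·(1) + (-0.6667)·(-2) + (-1.6667)·(2)) / 5 = 22/5 = 4.4
  S[X_2,X_2] = ((2)·(2) + (-4)·(-4) + (1)·(1) + (1)·(1) + (-2)·(-2) + (2)·(2)) / 5 = 30/5 = 6
  S = [[9.8667, 4.4],
 [4.4, 6]].

Step 3 — invert S. det(S) = 9.8667·6 - (4.4)² = 39.84.
  S^{-1} = (1/det) · [[d, -b], [-b, a]] = [[0.1506, -0.1104],
 [-0.1104, 0.2477]].

Step 4 — quadratic form (x̄ - mu_0)^T · S^{-1} · (x̄ - mu_0):
  S^{-1} · (x̄ - mu_0) = (0.1004, -0.0736),
  (x̄ - mu_0)^T · [...] = (0.6667)·(0.1004) + (0)·(-0.0736) = 0.0669.

Step 5 — scale by n: T² = 6 · 0.0669 = 0.4016.

T² ≈ 0.4016


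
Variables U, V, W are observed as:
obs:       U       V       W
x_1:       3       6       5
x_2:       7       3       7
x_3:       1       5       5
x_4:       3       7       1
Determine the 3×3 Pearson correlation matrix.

Step 1 — column means:
  mean(U) = (3 + 7 + 1 + 3) / 4 = 14/4 = 3.5
  mean(V) = (6 + 3 + 5 + 7) / 4 = 21/4 = 5.25
  mean(W) = (5 + 7 + 5 + 1) / 4 = 18/4 = 4.5

Step 2 — sample variances and covariances s[i,j] = (1/(n-1)) · Σ_k (x_{k,i} - mean_i) · (x_{k,j} - mean_j), with n-1 = 3:
  s[U,U] = ((-0.5)·(-0.5) + (3.5)·(3.5) + (-2.5)·(-2.5) + (-0.5)·(-0.5)) / 3 = 19/3 = 6.3333
  s[U,V] = ((-0.5)·(0.75) + (3.5)·(-2.25) + (-2.5)·(-0.25) + (-0.5)·(1.75)) / 3 = -8.5/3 = -2.8333
  s[U,W] = ((-0.5)·(0.5) + (3.5)·(2.5) + (-2.5)·(0.5) + (-0.5)·(-3.5)) / 3 = 9/3 = 3
  s[V,V] = ((0.75)·(0.75) + (-2.25)·(-2.25) + (-0.25)·(-0.25) + (1.75)·(1.75)) / 3 = 8.75/3 = 2.9167
  s[V,W] = ((0.75)·(0.5) + (-2.25)·(2.5) + (-0.25)·(0.5) + (1.75)·(-3.5)) / 3 = -11.5/3 = -3.8333
  s[W,W] = ((0.5)·(0.5) + (2.5)·(2.5) + (0.5)·(0.5) + (-3.5)·(-3.5)) / 3 = 19/3 = 6.3333
  Sample standard deviations s_i = √(s[i,i]):
  s(U) = √(6.3333) = 2.5166
  s(V) = √(2.9167) = 1.7078
  s(W) = √(6.3333) = 2.5166

Step 3 — r_{ij} = s_{ij} / (s_i · s_j):
  r[U,U] = 1 (diagonal).
  r[U,V] = -2.8333 / (2.5166 · 1.7078) = -2.8333 / 4.2979 = -0.6592
  r[U,W] = 3 / (2.5166 · 2.5166) = 3 / 6.3333 = 0.4737
  r[V,V] = 1 (diagonal).
  r[V,W] = -3.8333 / (1.7078 · 2.5166) = -3.8333 / 4.2979 = -0.8919
  r[W,W] = 1 (diagonal).

R is symmetric with unit diagonal. Assembling:

R = [[1, -0.6592, 0.4737],
 [-0.6592, 1, -0.8919],
 [0.4737, -0.8919, 1]]


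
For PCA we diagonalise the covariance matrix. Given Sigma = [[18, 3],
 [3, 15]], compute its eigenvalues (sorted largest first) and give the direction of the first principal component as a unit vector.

Step 1 — characteristic polynomial of 2×2 Sigma:
  det(Sigma - λI) = λ² - trace · λ + det = 0.
  trace = 18 + 15 = 33, det = 18·15 - (3)² = 261.
Step 2 — discriminant:
  Δ = trace² - 4·det = 1089 - 1044 = 45.
Step 3 — eigenvalues:
  λ = (trace ± √Δ)/2 = (33 ± 6.7082)/2,
  λ_1 = 19.8541,  λ_2 = 13.1459.

Step 4 — unit eigenvector for λ_1: solve (Sigma - λ_1 I)v = 0. First row:
  (18 - 19.8541)·v_x + (3)·v_y = 0, i.e. (-1.8541)·v_x + (3)·v_y = 0,
  so v ∝ (b, λ_1 - a) = (3, 1.8541) = u.
  ||u|| = √((3)² + (1.8541)²) = √(12.4377) ≈ 3.5267,
  v_1 = u/||u|| ≈ (0.8507, 0.5257) (||v_1|| = 1).

λ_1 = 19.8541,  λ_2 = 13.1459;  v_1 ≈ (0.8507, 0.5257)


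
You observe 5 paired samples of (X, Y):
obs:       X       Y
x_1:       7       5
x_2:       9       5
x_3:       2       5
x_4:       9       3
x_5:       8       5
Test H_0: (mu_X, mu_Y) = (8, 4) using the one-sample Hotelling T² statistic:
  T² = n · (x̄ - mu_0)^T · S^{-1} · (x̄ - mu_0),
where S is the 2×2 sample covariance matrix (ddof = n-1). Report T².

Step 1 — sample mean vector:
  mean(X) = (7 + 9 + 2 + 9 + 8) / 5 = 35/5 = 7
  mean(Y) = (5 + 5 + 5 + 3 + 5) / 5 = 23/5 = 4.6
  x̄ = (7, 4.6),  deviation x̄ - mu_0 = (7, 4.6) - (8, 4) = (-1, 0.6).

Step 2 — sample covariance matrix, S[i,j] = (1/(n-1)) · Σ_k (x_{k,i} - mean_i) · (x_{k,j} - mean_j), divisor n-1 = 4:
  S[X,X] = ((0)·(0) + (2)·(2) + (-5)·(-5) + (2)·(2) + (1)·(1)) / 4 = 34/4 = 8.5
  S[X,Y] = ((0)·(0.4) + (2)·(0.4) + (-5)·(0.4) + (2)·(-1.6) + (1)·(0.4)) / 4 = -4/4 = -1
  S[Y,Y] = ((0.4)·(0.4) + (0.4)·(0.4) + (0.4)·(0.4) + (-1.6)·(-1.6) + (0.4)·(0.4)) / 4 = 3.2/4 = 0.8
  S = [[8.5, -1],
 [-1, 0.8]].

Step 3 — invert S. det(S) = 8.5·0.8 - (-1)² = 5.8.
  S^{-1} = (1/det) · [[d, -b], [-b, a]] = [[0.1379, 0.1724],
 [0.1724, 1.4655]].

Step 4 — quadratic form (x̄ - mu_0)^T · S^{-1} · (x̄ - mu_0):
  S^{-1} · (x̄ - mu_0) = (-0.0345, 0.7069),
  (x̄ - mu_0)^T · [...] = (-1)·(-0.0345) + (0.6)·(0.7069) = 0.4586.

Step 5 — scale by n: T² = 5 · 0.4586 = 2.2931.

T² ≈ 2.2931


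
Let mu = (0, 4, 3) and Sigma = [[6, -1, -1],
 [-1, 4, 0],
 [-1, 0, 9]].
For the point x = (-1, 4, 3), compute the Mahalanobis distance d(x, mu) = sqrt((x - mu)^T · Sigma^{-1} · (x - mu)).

Step 1 — centre the observation: (x - mu) = (-1, 0, 0).

Step 2 — invert Sigma (cofactor / det for 3×3, or solve directly):
  Sigma^{-1} = [[0.1773, 0.0443, 0.0197],
 [0.0443, 0.2611, 0.0049],
 [0.0197, 0.0049, 0.1133]].

Step 3 — form the quadratic (x - mu)^T · Sigma^{-1} · (x - mu):
  Sigma^{-1} · (x - mu) = (-0.1773, -0.0443, -0.0197).
  (x - mu)^T · [Sigma^{-1} · (x - mu)] = (-1)·(-0.1773) + (0)·(-0.0443) + (0)·(-0.0197) = 0.1773.

Step 4 — take square root: d = √(0.1773) ≈ 0.4211.

d(x, mu) = √(0.1773) ≈ 0.4211


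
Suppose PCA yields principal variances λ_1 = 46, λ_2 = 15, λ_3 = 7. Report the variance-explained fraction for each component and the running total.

Step 1 — total variance = trace(Sigma) = Σ λ_i = 46 + 15 + 7 = 68.

Step 2 — fraction explained by component i = λ_i / Σ λ:
  PC1: 46/68 = 0.6765
  PC2: 15/68 = 0.2206
  PC3: 7/68 = 0.1029

Step 3 — cumulative fraction after k components = (λ_1 + ... + λ_k) / Σ λ:
  k = 1: 46/68 = 0.6765
  k = 2: (46 + 15)/68 = 61/68 = 0.8971
  k = 3: (46 + 15 + 7)/68 = 68/68 = 1

Summary (fraction, with percent):

explained: PC1 0.6765 (67.65%), PC2 0.2206 (22.06%), PC3 0.1029 (10.29%);  cumulative: 0.6765, 0.8971, 1


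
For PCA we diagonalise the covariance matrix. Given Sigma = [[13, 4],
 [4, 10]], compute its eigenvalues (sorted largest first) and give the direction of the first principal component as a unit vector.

Step 1 — characteristic polynomial of 2×2 Sigma:
  det(Sigma - λI) = λ² - trace · λ + det = 0.
  trace = 13 + 10 = 23, det = 13·10 - (4)² = 114.
Step 2 — discriminant:
  Δ = trace² - 4·det = 529 - 456 = 73.
Step 3 — eigenvalues:
  λ = (trace ± √Δ)/2 = (23 ± 8.544)/2,
  λ_1 = 15.772,  λ_2 = 7.228.

Step 4 — unit eigenvector for λ_1: solve (Sigma - λ_1 I)v = 0. First row:
  (13 - 15.772)·v_x + (4)·v_y = 0, i.e. (-2.772)·v_x + (4)·v_y = 0,
  so v ∝ (b, λ_1 - a) = (4, 2.772) = u.
  ||u|| = √((4)² + (2.772)²) = √(23.684) ≈ 4.8666,
  v_1 = u/||u|| ≈ (0.8219, 0.5696) (||v_1|| = 1).

λ_1 = 15.772,  λ_2 = 7.228;  v_1 ≈ (0.8219, 0.5696)


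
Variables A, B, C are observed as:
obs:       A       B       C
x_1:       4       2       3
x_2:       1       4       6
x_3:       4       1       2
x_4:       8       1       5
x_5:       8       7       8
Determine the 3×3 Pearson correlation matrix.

Step 1 — column means:
  mean(A) = (4 + 1 + 4 + 8 + 8) / 5 = 25/5 = 5
  mean(B) = (2 + 4 + 1 + 1 + 7) / 5 = 15/5 = 3
  mean(C) = (3 + 6 + 2 + 5 + 8) / 5 = 24/5 = 4.8

Step 2 — sample variances and covariances s[i,j] = (1/(n-1)) · Σ_k (x_{k,i} - mean_i) · (x_{k,j} - mean_j), with n-1 = 4:
  s[A,A] = ((-1)·(-1) + (-4)·(-4) + (-1)·(-1) + (3)·(3) + (3)·(3)) / 4 = 36/4 = 9
  s[A,B] = ((-1)·(-1) + (-4)·(1) + (-1)·(-2) + (3)·(-2) + (3)·(4)) / 4 = 5/4 = 1.25
  s[A,C] = ((-1)·(-1.8) + (-4)·(1.2) + (-1)·(-2.8) + (3)·(0.2) + (3)·(3.2)) / 4 = 10/4 = 2.5
  s[B,B] = ((-1)·(-1) + (1)·(1) + (-2)·(-2) + (-2)·(-2) + (4)·(4)) / 4 = 26/4 = 6.5
  s[B,C] = ((-1)·(-1.8) + (1)·(1.2) + (-2)·(-2.8) + (-2)·(0.2) + (4)·(3.2)) / 4 = 21/4 = 5.25
  s[C,C] = ((-1.8)·(-1.8) + (1.2)·(1.2) + (-2.8)·(-2.8) + (0.2)·(0.2) + (3.2)·(3.2)) / 4 = 22.8/4 = 5.7
  Sample standard deviations s_i = √(s[i,i]):
  s(A) = √(9) = 3
  s(B) = √(6.5) = 2.5495
  s(C) = √(5.7) = 2.3875

Step 3 — r_{ij} = s_{ij} / (s_i · s_j):
  r[A,A] = 1 (diagonal).
  r[A,B] = 1.25 / (3 · 2.5495) = 1.25 / 7.6485 = 0.1634
  r[A,C] = 2.5 / (3 · 2.3875) = 2.5 / 7.1624 = 0.349
  r[B,B] = 1 (diagonal).
  r[B,C] = 5.25 / (2.5495 · 2.3875) = 5.25 / 6.0869 = 0.8625
  r[C,C] = 1 (diagonal).

R is symmetric with unit diagonal. Assembling:

R = [[1, 0.1634, 0.349],
 [0.1634, 1, 0.8625],
 [0.349, 0.8625, 1]]


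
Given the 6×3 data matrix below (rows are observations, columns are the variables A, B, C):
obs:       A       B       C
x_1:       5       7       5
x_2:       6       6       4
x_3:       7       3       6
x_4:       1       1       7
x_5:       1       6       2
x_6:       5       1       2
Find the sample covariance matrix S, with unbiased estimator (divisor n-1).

Step 1 — column means:
  mean(A) = (5 + 6 + 7 + 1 + 1 + 5) / 6 = 25/6 = 4.1667
  mean(B) = (7 + 6 + 3 + 1 + 6 + 1) / 6 = 24/6 = 4
  mean(C) = (5 + 4 + 6 + 7 + 2 + 2) / 6 = 26/6 = 4.3333

Step 2 — sample covariance S[i,j] = (1/(n-1)) · Σ_k (x_{k,i} - mean_i) · (x_{k,j} - mean_j), with n-1 = 5.
  S[A,A] = ((0.8333)·(0.8333) + (1.8333)·(1.8333) + (2.8333)·(2.8333) + (-3.1667)·(-3.1667) + (-3.1667)·(-3.1667) + (0.8333)·(0.8333)) / 5 = 32.8333/5 = 6.5667
  S[A,B] = ((0.8333)·(3) + (1.8333)·(2) + (2.8333)·(-1) + (-3.1667)·(-3) + (-3.1667)·(2) + (0.8333)·(-3)) / 5 = 4/5 = 0.8
  S[A,C] = ((0.8333)·(0.6667) + (1.8333)·(-0.3333) + (2.8333)·(1.6667) + (-3.1667)·(2.6667) + (-3.1667)·(-2.3333) + (0.8333)·(-2.3333)) / 5 = 1.6667/5 = 0.3333
  S[B,B] = ((3)·(3) + (2)·(2) + (-1)·(-1) + (-3)·(-3) + (2)·(2) + (-3)·(-3)) / 5 = 36/5 = 7.2
  S[B,C] = ((3)·(0.6667) + (2)·(-0.3333) + (-1)·(1.6667) + (-3)·(2.6667) + (2)·(-2.3333) + (-3)·(-2.3333)) / 5 = -6/5 = -1.2
  S[C,C] = ((0.6667)·(0.6667) + (-0.3333)·(-0.3333) + (1.6667)·(1.6667) + (2.6667)·(2.6667) + (-2.3333)·(-2.3333) + (-2.3333)·(-2.3333)) / 5 = 21.3333/5 = 4.2667

S is symmetric (S[j,i] = S[i,j]). Assembling:

S = [[6.5667, 0.8, 0.3333],
 [0.8, 7.2, -1.2],
 [0.3333, -1.2, 4.2667]]


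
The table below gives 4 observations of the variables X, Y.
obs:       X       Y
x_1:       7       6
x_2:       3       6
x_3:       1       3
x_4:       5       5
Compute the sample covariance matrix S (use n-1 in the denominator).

Step 1 — column means:
  mean(X) = (7 + 3 + 1 + 5) / 4 = 16/4 = 4
  mean(Y) = (6 + 6 + 3 + 5) / 4 = 20/4 = 5

Step 2 — sample covariance S[i,j] = (1/(n-1)) · Σ_k (x_{k,i} - mean_i) · (x_{k,j} - mean_j), with n-1 = 3.
  S[X,X] = ((3)·(3) + (-1)·(-1) + (-3)·(-3) + (1)·(1)) / 3 = 20/3 = 6.6667
  S[X,Y] = ((3)·(1) + (-1)·(1) + (-3)·(-2) + (1)·(0)) / 3 = 8/3 = 2.6667
  S[Y,Y] = ((1)·(1) + (1)·(1) + (-2)·(-2) + (0)·(0)) / 3 = 6/3 = 2

S is symmetric (S[j,i] = S[i,j]). Assembling:

S = [[6.6667, 2.6667],
 [2.6667, 2]]


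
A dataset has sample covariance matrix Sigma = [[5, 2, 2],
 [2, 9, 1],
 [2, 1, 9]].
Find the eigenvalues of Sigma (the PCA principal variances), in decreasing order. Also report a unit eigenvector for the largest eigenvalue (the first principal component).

Step 1 — characteristic polynomial p(λ) = det(λI - Sigma) = λ³ - tr·λ² + c_1·λ - det, where tr = trace, c_1 = sum of the principal 2×2 minors, det = det(Sigma):
  tr = 5 + 9 + 9 = 23,
  c_1 = (5·9 - (2)²) + (5·9 - (2)²) + (9·9 - (1)²) = 41 + 41 + 80 = 162,
  det = 5·(9·9 - (1)²) - (2)·((2)·9 - (1)·(2)) + (2)·((2)·(1) - 9·(2)) = 5·(80) - (2)·(16) + (2)·(-16) = 336.
  So p(λ) = λ³ - 23λ² + 162λ - 336.
Step 2 — look for an integer root (rational root theorem: any rational root is an integer divisor of 336). Testing λ = 8:
  p(8) = 512 - 1472 + 1296 - 336 = 0  ✓
  Dividing out (λ - 8): p(λ) = (λ - 8)(λ² - 15λ + 42).
Step 3 — remaining eigenvalues from the quadratic λ² - 15λ + 42 = 0:
  Δ = 15² - 4·42 = 225 - 168 = 57,  λ = (15 ± √57)/2 = (15 ± 7.5498)/2 ≈ 11.2749 or 3.7251.
  Sorted: λ_1 = 11.2749,  λ_2 = 8,  λ_3 = 3.7251  (check: sum = 23 = tr ✓).

Step 4 — unit eigenvector for λ_1 ≈ 11.2749: v spans the null space of (Sigma - λ_1 I), whose rows are
  r_1 = (-6.2749, 2, 2),  r_2 = (2, -2.2749, 1),  r_3 = (2, 1, -2.2749).
  v is orthogonal to every row, so take v ∝ r_1 × r_2 = ((2)·(1) - (2)·(-2.2749), (2)·(2) - (-6.2749)·(1), (-6.2749)·(-2.2749) - (2)·(2)) ≈ (6.5498, 10.2749, 10.2749).
  Let u = (6.5498, 10.2749, 10.2749).
  ||u|| = √((6.5498)² + (10.2749)² + (10.2749)²) = √(254.0482) ≈ 15.9389,  v_1 = u/||u|| ≈ (0.4109, 0.6446, 0.6446) (||v_1|| = 1).

λ_1 = 11.2749,  λ_2 = 8,  λ_3 = 3.7251;  v_1 ≈ (0.4109, 0.6446, 0.6446)


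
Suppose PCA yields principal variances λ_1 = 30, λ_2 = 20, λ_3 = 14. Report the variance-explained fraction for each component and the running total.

Step 1 — total variance = trace(Sigma) = Σ λ_i = 30 + 20 + 14 = 64.

Step 2 — fraction explained by component i = λ_i / Σ λ:
  PC1: 30/64 = 0.4688
  PC2: 20/64 = 0.3125
  PC3: 14/64 = 0.2188

Step 3 — cumulative fraction after k components = (λ_1 + ... + λ_k) / Σ λ:
  k = 1: 30/64 = 0.4688
  k = 2: (30 + 20)/64 = 50/64 = 0.7812
  k = 3: (30 + 20 + 14)/64 = 64/64 = 1

Summary (fraction, with percent):

explained: PC1 0.4688 (46.88%), PC2 0.3125 (31.25%), PC3 0.2188 (21.88%);  cumulative: 0.4688, 0.7812, 1


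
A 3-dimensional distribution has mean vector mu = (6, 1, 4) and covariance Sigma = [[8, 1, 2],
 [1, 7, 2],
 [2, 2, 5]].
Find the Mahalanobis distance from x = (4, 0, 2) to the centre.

Step 1 — centre the observation: (x - mu) = (-2, -1, -2).

Step 2 — invert Sigma (cofactor / det for 3×3, or solve directly):
  Sigma^{-1} = [[0.139, -0.0045, -0.0538],
 [-0.0045, 0.1614, -0.0628],
 [-0.0538, -0.0628, 0.2466]].

Step 3 — form the quadratic (x - mu)^T · Sigma^{-1} · (x - mu):
  Sigma^{-1} · (x - mu) = (-0.1659, -0.0269, -0.3229).
  (x - mu)^T · [Sigma^{-1} · (x - mu)] = (-2)·(-0.1659) + (-1)·(-0.0269) + (-2)·(-0.3229) = 1.0045.

Step 4 — take square root: d = √(1.0045) ≈ 1.0022.

d(x, mu) = √(1.0045) ≈ 1.0022


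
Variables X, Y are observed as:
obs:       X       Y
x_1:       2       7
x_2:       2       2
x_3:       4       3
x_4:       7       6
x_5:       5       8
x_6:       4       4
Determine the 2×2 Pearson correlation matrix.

Step 1 — column means:
  mean(X) = (2 + 2 + 4 + 7 + 5 + 4) / 6 = 24/6 = 4
  mean(Y) = (7 + 2 + 3 + 6 + 8 + 4) / 6 = 30/6 = 5

Step 2 — sample variances and covariances s[i,j] = (1/(n-1)) · Σ_k (x_{k,i} - mean_i) · (x_{k,j} - mean_j), with n-1 = 5:
  s[X,X] = ((-2)·(-2) + (-2)·(-2) + (0)·(0) + (3)·(3) + (1)·(1) + (0)·(0)) / 5 = 18/5 = 3.6
  s[X,Y] = ((-2)·(2) + (-2)·(-3) + (0)·(-2) + (3)·(1) + (1)·(3) + (0)·(-1)) / 5 = 8/5 = 1.6
  s[Y,Y] = ((2)·(2) + (-3)·(-3) + (-2)·(-2) + (1)·(1) + (3)·(3) + (-1)·(-1)) / 5 = 28/5 = 5.6
  Sample standard deviations s_i = √(s[i,i]):
  s(X) = √(3.6) = 1.8974
  s(Y) = √(5.6) = 2.3664

Step 3 — r_{ij} = s_{ij} / (s_i · s_j):
  r[X,X] = 1 (diagonal).
  r[X,Y] = 1.6 / (1.8974 · 2.3664) = 1.6 / 4.49 = 0.3563
  r[Y,Y] = 1 (diagonal).

R is symmetric with unit diagonal. Assembling:

R = [[1, 0.3563],
 [0.3563, 1]]


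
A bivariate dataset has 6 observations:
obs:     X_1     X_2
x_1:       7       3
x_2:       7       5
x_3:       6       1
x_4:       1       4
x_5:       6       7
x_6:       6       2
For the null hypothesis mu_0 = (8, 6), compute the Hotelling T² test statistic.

Step 1 — sample mean vector:
  mean(X_1) = (7 + 7 + 6 + 1 + 6 + 6) / 6 = 33/6 = 5.5
  mean(X_2) = (3 + 5 + 1 + 4 + 7 + 2) / 6 = 22/6 = 3.6667
  x̄ = (5.5, 3.6667),  deviation x̄ - mu_0 = (5.5, 3.6667) - (8, 6) = (-2.5, -2.3333).

Step 2 — sample covariance matrix, S[i,j] = (1/(n-1)) · Σ_k (x_{k,i} - mean_i) · (x_{k,j} - mean_j), divisor n-1 = 5:
  S[X_1,X_1] = ((1.5)·(1.5) + (1.5)·(1.5) + (0.5)·(0.5) + (-4.5)·(-4.5) + (0.5)·(0.5) + (0.5)·(0.5)) / 5 = 25.5/5 = 5.1
  S[X_1,X_2] = ((1.5)·(-0.6667) + (1.5)·(1.3333) + (0.5)·(-2.6667) + (-4.5)·(0.3333) + (0.5)·(3.3333) + (0.5)·(-1.6667)) / 5 = -1/5 = -0.2
  S[X_2,X_2] = ((-0.6667)·(-0.6667) + (1.3333)·(1.3333) + (-2.6667)·(-2.6667) + (0.3333)·(0.3333) + (3.3333)·(3.3333) + (-1.6667)·(-1.6667)) / 5 = 23.3333/5 = 4.6667
  S = [[5.1, -0.2],
 [-0.2, 4.6667]].

Step 3 — invert S. det(S) = 5.1·4.6667 - (-0.2)² = 23.76.
  S^{-1} = (1/det) · [[d, -b], [-b, a]] = [[0.1964, 0.0084],
 [0.0084, 0.2146]].

Step 4 — quadratic form (x̄ - mu_0)^T · S^{-1} · (x̄ - mu_0):
  S^{-1} · (x̄ - mu_0) = (-0.5107, -0.5219),
  (x̄ - mu_0)^T · [...] = (-2.5)·(-0.5107) + (-2.3333)·(-0.5219) = 2.4944.

Step 5 — scale by n: T² = 6 · 2.4944 = 14.9663.

T² ≈ 14.9663


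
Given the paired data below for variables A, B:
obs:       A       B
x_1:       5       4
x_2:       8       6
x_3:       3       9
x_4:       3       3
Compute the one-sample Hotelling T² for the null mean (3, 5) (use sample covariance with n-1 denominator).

Step 1 — sample mean vector:
  mean(A) = (5 + 8 + 3 + 3) / 4 = 19/4 = 4.75
  mean(B) = (4 + 6 + 9 + 3) / 4 = 22/4 = 5.5
  x̄ = (4.75, 5.5),  deviation x̄ - mu_0 = (4.75, 5.5) - (3, 5) = (1.75, 0.5).

Step 2 — sample covariance matrix, S[i,j] = (1/(n-1)) · Σ_k (x_{k,i} - mean_i) · (x_{k,j} - mean_j), divisor n-1 = 3:
  S[A,A] = ((0.25)·(0.25) + (3.25)·(3.25) + (-1.75)·(-1.75) + (-1.75)·(-1.75)) / 3 = 16.75/3 = 5.5833
  S[A,B] = ((0.25)·(-1.5) + (3.25)·(0.5) + (-1.75)·(3.5) + (-1.75)·(-2.5)) / 3 = -0.5/3 = -0.1667
  S[B,B] = ((-1.5)·(-1.5) + (0.5)·(0.5) + (3.5)·(3.5) + (-2.5)·(-2.5)) / 3 = 21/3 = 7
  S = [[5.5833, -0.1667],
 [-0.1667, 7]].

Step 3 — invert S. det(S) = 5.5833·7 - (-0.1667)² = 39.0556.
  S^{-1} = (1/det) · [[d, -b], [-b, a]] = [[0.1792, 0.0043],
 [0.0043, 0.143]].

Step 4 — quadratic form (x̄ - mu_0)^T · S^{-1} · (x̄ - mu_0):
  S^{-1} · (x̄ - mu_0) = (0.3158, 0.0789),
  (x̄ - mu_0)^T · [...] = (1.75)·(0.3158) + (0.5)·(0.0789) = 0.5921.

Step 5 — scale by n: T² = 4 · 0.5921 = 2.3684.

T² ≈ 2.3684


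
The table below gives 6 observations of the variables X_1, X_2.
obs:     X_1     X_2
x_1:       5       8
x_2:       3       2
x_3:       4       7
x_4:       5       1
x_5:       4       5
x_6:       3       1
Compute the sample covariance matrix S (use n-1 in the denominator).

Step 1 — column means:
  mean(X_1) = (5 + 3 + 4 + 5 + 4 + 3) / 6 = 24/6 = 4
  mean(X_2) = (8 + 2 + 7 + 1 + 5 + 1) / 6 = 24/6 = 4

Step 2 — sample covariance S[i,j] = (1/(n-1)) · Σ_k (x_{k,i} - mean_i) · (x_{k,j} - mean_j), with n-1 = 5.
  S[X_1,X_1] = ((1)·(1) + (-1)·(-1) + (0)·(0) + (1)·(1) + (0)·(0) + (-1)·(-1)) / 5 = 4/5 = 0.8
  S[X_1,X_2] = ((1)·(4) + (-1)·(-2) + (0)·(3) + (1)·(-3) + (0)·(1) + (-1)·(-3)) / 5 = 6/5 = 1.2
  S[X_2,X_2] = ((4)·(4) + (-2)·(-2) + (3)·(3) + (-3)·(-3) + (1)·(1) + (-3)·(-3)) / 5 = 48/5 = 9.6

S is symmetric (S[j,i] = S[i,j]). Assembling:

S = [[0.8, 1.2],
 [1.2, 9.6]]


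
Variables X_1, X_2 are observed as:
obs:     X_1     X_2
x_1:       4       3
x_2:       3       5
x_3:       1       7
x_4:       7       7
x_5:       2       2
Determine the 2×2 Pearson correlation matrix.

Step 1 — column means:
  mean(X_1) = (4 + 3 + 1 + 7 + 2) / 5 = 17/5 = 3.4
  mean(X_2) = (3 + 5 + 7 + 7 + 2) / 5 = 24/5 = 4.8

Step 2 — sample variances and covariances s[i,j] = (1/(n-1)) · Σ_k (x_{k,i} - mean_i) · (x_{k,j} - mean_j), with n-1 = 4:
  s[X_1,X_1] = ((0.6)·(0.6) + (-0.4)·(-0.4) + (-2.4)·(-2.4) + (3.6)·(3.6) + (-1.4)·(-1.4)) / 4 = 21.2/4 = 5.3
  s[X_1,X_2] = ((0.6)·(-1.8) + (-0.4)·(0.2) + (-2.4)·(2.2) + (3.6)·(2.2) + (-1.4)·(-2.8)) / 4 = 5.4/4 = 1.35
  s[X_2,X_2] = ((-1.8)·(-1.8) + (0.2)·(0.2) + (2.2)·(2.2) + (2.2)·(2.2) + (-2.8)·(-2.8)) / 4 = 20.8/4 = 5.2
  Sample standard deviations s_i = √(s[i,i]):
  s(X_1) = √(5.3) = 2.3022
  s(X_2) = √(5.2) = 2.2804

Step 3 — r_{ij} = s_{ij} / (s_i · s_j):
  r[X_1,X_1] = 1 (diagonal).
  r[X_1,X_2] = 1.35 / (2.3022 · 2.2804) = 1.35 / 5.2498 = 0.2572
  r[X_2,X_2] = 1 (diagonal).

R is symmetric with unit diagonal. Assembling:

R = [[1, 0.2572],
 [0.2572, 1]]
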